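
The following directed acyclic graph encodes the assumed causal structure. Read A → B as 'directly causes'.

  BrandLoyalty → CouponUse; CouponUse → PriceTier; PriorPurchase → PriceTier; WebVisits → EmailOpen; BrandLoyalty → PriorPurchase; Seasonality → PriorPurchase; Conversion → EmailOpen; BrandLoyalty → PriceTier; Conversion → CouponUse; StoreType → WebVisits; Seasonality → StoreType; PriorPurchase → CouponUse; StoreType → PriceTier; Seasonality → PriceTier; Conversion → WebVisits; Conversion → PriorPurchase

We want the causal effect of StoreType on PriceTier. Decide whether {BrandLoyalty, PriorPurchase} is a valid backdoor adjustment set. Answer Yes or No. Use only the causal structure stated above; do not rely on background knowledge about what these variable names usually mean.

No

Backdoor paths from StoreType to PriceTier (paths whose first edge points into StoreType):
  P1: StoreType <- Seasonality -> PriorPurchase <- BrandLoyalty -> CouponUse -> PriceTier
  P2: StoreType <- Seasonality -> PriorPurchase <- BrandLoyalty -> PriceTier
  P3: StoreType <- Seasonality -> PriorPurchase <- Conversion -> CouponUse <- BrandLoyalty -> PriceTier
  P4: StoreType <- Seasonality -> PriorPurchase <- Conversion -> CouponUse -> PriceTier
  P5: StoreType <- Seasonality -> PriorPurchase -> CouponUse <- BrandLoyalty -> PriceTier
  P6: StoreType <- Seasonality -> PriorPurchase -> CouponUse -> PriceTier
  P7: StoreType <- Seasonality -> PriorPurchase -> PriceTier
  P8: StoreType <- Seasonality -> PriceTier
Condition 1 (no descendant of StoreType in the set): holds — descendants of StoreType are {EmailOpen, PriceTier, WebVisits}; none are in {BrandLoyalty, PriorPurchase}.
Condition 2 (every backdoor path blocked by {BrandLoyalty, PriorPurchase}):
  P1: blocked at fork node BrandLoyalty ∈ conditioning set.
  P2: blocked at fork node BrandLoyalty ∈ conditioning set.
  P3: blocked at collider CouponUse (neither it nor any descendant is in the conditioning set).
  P4: open — collider(s) PriorPurchase are conditioned on (or have a conditioned descendant) and no non-collider on the path is in the set.
  P5: blocked at chain node PriorPurchase ∈ conditioning set.
  P6: blocked at chain node PriorPurchase ∈ conditioning set.
  P7: blocked at chain node PriorPurchase ∈ conditioning set.
  P8: open — no interior node is in the conditioning set.
{BrandLoyalty, PriorPurchase} does not satisfy the backdoor criterion.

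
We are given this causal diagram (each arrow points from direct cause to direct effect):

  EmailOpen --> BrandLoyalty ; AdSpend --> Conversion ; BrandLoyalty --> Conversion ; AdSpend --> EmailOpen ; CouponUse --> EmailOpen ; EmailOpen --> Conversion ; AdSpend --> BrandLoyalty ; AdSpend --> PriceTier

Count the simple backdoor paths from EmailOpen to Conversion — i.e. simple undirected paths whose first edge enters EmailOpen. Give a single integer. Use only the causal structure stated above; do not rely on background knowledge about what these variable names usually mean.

2

A backdoor path from EmailOpen to Conversion is any simple undirected path whose first edge points into EmailOpen (i.e. leaves EmailOpen via a parent).
Parents of EmailOpen: {AdSpend, CouponUse}.
Enumerating:
  P1: EmailOpen <- AdSpend -> BrandLoyalty -> Conversion
  P2: EmailOpen <- AdSpend -> Conversion
That exhausts the simple backdoor paths. Count: 2.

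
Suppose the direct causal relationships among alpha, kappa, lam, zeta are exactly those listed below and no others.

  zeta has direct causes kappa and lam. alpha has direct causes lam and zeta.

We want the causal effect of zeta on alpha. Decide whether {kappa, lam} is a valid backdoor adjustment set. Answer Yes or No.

Yes

Backdoor paths from zeta to alpha (paths whose first edge points into zeta):
  P1: zeta <- lam -> alpha
Condition 1 (no descendant of zeta in the set): holds — descendants of zeta are {alpha}; none are in {kappa, lam}.
Condition 2 (every backdoor path blocked by {kappa, lam}):
  P1: blocked at fork node lam ∈ conditioning set.
{kappa, lam} satisfies the backdoor criterion.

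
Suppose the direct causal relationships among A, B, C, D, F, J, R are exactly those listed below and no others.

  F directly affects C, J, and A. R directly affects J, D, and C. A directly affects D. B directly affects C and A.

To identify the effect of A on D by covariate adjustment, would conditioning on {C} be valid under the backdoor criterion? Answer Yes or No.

No

Backdoor paths from A to D (paths whose first edge points into A):
  P1: A <- F -> J <- R -> D
  P2: A <- F -> C <- R -> D
  P3: A <- B -> C <- R -> D
  P4: A <- B -> C <- F -> J <- R -> D
Condition 1 (no descendant of A in the set): holds — descendants of A are {D}; none are in {C}.
Condition 2 (every backdoor path blocked by {C}):
  P1: blocked at collider J (neither it nor any descendant is in the conditioning set).
  P2: open — collider(s) C are conditioned on (or have a conditioned descendant) and no non-collider on the path is in the set.
  P3: open — collider(s) C are conditioned on (or have a conditioned descendant) and no non-collider on the path is in the set.
  P4: blocked at collider J (neither it nor any descendant is in the conditioning set).
{C} does not satisfy the backdoor criterion.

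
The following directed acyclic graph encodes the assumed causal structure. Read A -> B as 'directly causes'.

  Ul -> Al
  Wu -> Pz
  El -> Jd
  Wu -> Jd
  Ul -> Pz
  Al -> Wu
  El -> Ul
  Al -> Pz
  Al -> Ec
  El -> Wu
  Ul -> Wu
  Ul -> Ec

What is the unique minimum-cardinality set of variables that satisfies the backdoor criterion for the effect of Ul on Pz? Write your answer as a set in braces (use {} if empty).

{El}

Variables eligible for adjustment (non-descendants of Ul, excluding Ul and Pz): {El}.
Backdoor paths from Ul to Pz:
  P1: Ul <- El -> Wu <- Al -> Pz
  P2: Ul <- El -> Wu -> Pz
  P3: Ul <- El -> Jd <- Wu <- Al -> Pz
  P4: Ul <- El -> Jd <- Wu -> Pz
The empty set is not sufficient: P2 (Ul <- El -> Wu -> Pz) has no collider blocking it and no conditioned non-collider, so it is open.
Try {El}:
  P1: blocked at fork node El ∈ conditioning set.
  P2: blocked at fork node El ∈ conditioning set.
  P3: blocked at fork node El ∈ conditioning set.
  P4: blocked at fork node El ∈ conditioning set.
{El} contains no descendant of Ul and blocks every backdoor path.
{El} is the unique smallest valid adjustment set.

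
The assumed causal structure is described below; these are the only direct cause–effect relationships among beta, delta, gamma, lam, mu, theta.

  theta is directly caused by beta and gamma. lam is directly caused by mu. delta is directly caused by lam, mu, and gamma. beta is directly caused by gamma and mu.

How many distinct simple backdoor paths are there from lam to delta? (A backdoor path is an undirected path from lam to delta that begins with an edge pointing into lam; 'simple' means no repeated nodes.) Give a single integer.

3

A backdoor path from lam to delta is any simple undirected path whose first edge points into lam (i.e. leaves lam via a parent).
Parents of lam: {mu}.
Enumerating:
  P1: lam <- mu -> beta <- gamma -> delta
  P2: lam <- mu -> beta -> theta <- gamma -> delta
  P3: lam <- mu -> delta
That exhausts the simple backdoor paths. Count: 3.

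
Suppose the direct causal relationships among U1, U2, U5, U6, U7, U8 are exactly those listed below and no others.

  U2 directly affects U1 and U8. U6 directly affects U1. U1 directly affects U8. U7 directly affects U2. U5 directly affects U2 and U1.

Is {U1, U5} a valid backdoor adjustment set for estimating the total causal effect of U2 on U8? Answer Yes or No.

No

Backdoor paths from U2 to U8 (paths whose first edge points into U2):
  P1: U2 <- U5 -> U1 -> U8
Condition 1 (no descendant of U2 in the set): FAILS — U1 is a descendant of U2.
Condition 2 (every backdoor path blocked by {U1, U5}):
  P1: blocked at fork node U5 ∈ conditioning set.
{U1, U5} does not satisfy the backdoor criterion.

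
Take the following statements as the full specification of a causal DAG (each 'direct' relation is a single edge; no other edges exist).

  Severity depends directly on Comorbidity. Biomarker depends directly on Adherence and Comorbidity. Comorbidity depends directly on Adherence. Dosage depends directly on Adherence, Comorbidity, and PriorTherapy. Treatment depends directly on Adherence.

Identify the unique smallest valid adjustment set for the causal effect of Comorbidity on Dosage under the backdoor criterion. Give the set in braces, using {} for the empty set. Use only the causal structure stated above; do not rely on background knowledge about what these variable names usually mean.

{Adherence}

Variables eligible for adjustment (non-descendants of Comorbidity, excluding Comorbidity and Dosage): {Adherence, PriorTherapy, Treatment}.
Backdoor paths from Comorbidity to Dosage:
  P1: Comorbidity <- Adherence -> Dosage
The empty set is not sufficient: P1 (Comorbidity <- Adherence -> Dosage) has no collider blocking it and no conditioned non-collider, so it is open.
Try {Adherence}:
  P1: blocked at fork node Adherence ∈ conditioning set.
{Adherence} contains no descendant of Comorbidity and blocks every backdoor path.
No other singleton works — e.g. {PriorTherapy} leaves P1 open — so {Adherence} is the unique smallest valid adjustment set.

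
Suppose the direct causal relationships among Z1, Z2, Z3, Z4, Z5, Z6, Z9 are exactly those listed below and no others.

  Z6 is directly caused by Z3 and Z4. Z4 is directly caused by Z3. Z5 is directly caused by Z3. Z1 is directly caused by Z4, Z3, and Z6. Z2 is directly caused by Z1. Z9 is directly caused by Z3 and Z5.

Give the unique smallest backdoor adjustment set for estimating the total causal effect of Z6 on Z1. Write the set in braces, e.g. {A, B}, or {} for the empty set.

{Z3, Z4}

Variables eligible for adjustment (non-descendants of Z6, excluding Z6 and Z1): {Z3, Z4, Z5, Z9}.
Backdoor paths from Z6 to Z1:
  P1: Z6 <- Z3 -> Z4 -> Z1
  P2: Z6 <- Z3 -> Z1
  P3: Z6 <- Z4 <- Z3 -> Z1
  P4: Z6 <- Z4 -> Z1
The empty set is not sufficient: P1 (Z6 <- Z3 -> Z4 -> Z1) has no collider blocking it and no conditioned non-collider, so it is open.
Try {Z3, Z4}:
  P1: blocked at fork node Z3 ∈ conditioning set.
  P2: blocked at fork node Z3 ∈ conditioning set.
  P3: blocked at chain node Z4 ∈ conditioning set.
  P4: blocked at fork node Z4 ∈ conditioning set.
{Z3, Z4} contains no descendant of Z6 and blocks every backdoor path.
Every element of {Z3, Z4} is needed (dropping Z3 leaves P2 open; dropping Z4 leaves P4 open), so no proper subset is valid.
Among all size-2 subsets of the eligible variables, only {Z3, Z4} blocks every backdoor path, so it is the unique smallest valid adjustment set.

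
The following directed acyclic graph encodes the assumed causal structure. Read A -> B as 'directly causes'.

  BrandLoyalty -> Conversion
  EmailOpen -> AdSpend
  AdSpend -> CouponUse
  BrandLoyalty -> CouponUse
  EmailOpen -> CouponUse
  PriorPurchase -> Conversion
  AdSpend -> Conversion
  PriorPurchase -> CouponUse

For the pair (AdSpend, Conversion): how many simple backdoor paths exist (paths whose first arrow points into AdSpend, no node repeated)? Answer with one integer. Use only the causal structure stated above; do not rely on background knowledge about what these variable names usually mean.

2

A backdoor path from AdSpend to Conversion is any simple undirected path whose first edge points into AdSpend (i.e. leaves AdSpend via a parent).
Parents of AdSpend: {EmailOpen}.
Enumerating:
  P1: AdSpend <- EmailOpen -> CouponUse <- BrandLoyalty -> Conversion
  P2: AdSpend <- EmailOpen -> CouponUse <- PriorPurchase -> Conversion
That exhausts the simple backdoor paths. Count: 2.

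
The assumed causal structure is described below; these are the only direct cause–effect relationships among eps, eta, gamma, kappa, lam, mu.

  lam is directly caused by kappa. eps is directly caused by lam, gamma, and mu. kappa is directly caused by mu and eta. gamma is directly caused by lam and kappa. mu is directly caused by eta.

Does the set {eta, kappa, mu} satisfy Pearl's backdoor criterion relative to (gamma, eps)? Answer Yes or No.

No

Backdoor paths from gamma to eps (paths whose first edge points into gamma):
  P1: gamma <- kappa <- eta -> mu -> eps
  P2: gamma <- kappa <- mu -> eps
  P3: gamma <- kappa -> lam -> eps
  P4: gamma <- lam <- kappa <- eta -> mu -> eps
  P5: gamma <- lam <- kappa <- mu -> eps
  P6: gamma <- lam -> eps
Condition 1 (no descendant of gamma in the set): holds — descendants of gamma are {eps}; none are in {eta, kappa, mu}.
Condition 2 (every backdoor path blocked by {eta, kappa, mu}):
  P1: blocked at chain node kappa ∈ conditioning set.
  P2: blocked at chain node kappa ∈ conditioning set.
  P3: blocked at fork node kappa ∈ conditioning set.
  P4: blocked at chain node kappa ∈ conditioning set.
  P5: blocked at chain node kappa ∈ conditioning set.
  P6: open — no interior node is in the conditioning set.
{eta, kappa, mu} does not satisfy the backdoor criterion.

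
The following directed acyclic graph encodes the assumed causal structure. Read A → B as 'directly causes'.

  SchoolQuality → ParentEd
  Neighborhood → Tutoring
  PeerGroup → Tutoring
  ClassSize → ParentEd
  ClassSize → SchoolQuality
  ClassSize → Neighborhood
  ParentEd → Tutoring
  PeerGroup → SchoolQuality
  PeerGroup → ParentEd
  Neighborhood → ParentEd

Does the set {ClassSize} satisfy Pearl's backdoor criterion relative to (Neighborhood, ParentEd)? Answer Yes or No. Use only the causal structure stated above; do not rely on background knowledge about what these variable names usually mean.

Yes

Backdoor paths from Neighborhood to ParentEd (paths whose first edge points into Neighborhood):
  P1: Neighborhood <- ClassSize -> SchoolQuality <- PeerGroup -> ParentEd
  P2: Neighborhood <- ClassSize -> SchoolQuality <- PeerGroup -> Tutoring <- ParentEd
  P3: Neighborhood <- ClassSize -> SchoolQuality -> ParentEd
  P4: Neighborhood <- ClassSize -> ParentEd
Condition 1 (no descendant of Neighborhood in the set): holds — descendants of Neighborhood are {ParentEd, Tutoring}; none are in {ClassSize}.
Condition 2 (every backdoor path blocked by {ClassSize}):
  P1: blocked at fork node ClassSize ∈ conditioning set.
  P2: blocked at fork node ClassSize ∈ conditioning set.
  P3: blocked at fork node ClassSize ∈ conditioning set.
  P4: blocked at fork node ClassSize ∈ conditioning set.
{ClassSize} satisfies the backdoor criterion.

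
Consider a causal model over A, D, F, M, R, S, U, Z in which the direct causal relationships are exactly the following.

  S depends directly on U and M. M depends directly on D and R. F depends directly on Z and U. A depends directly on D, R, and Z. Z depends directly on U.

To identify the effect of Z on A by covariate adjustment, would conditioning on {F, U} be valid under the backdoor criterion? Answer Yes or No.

Backdoor paths from Z to A (paths whose first edge points into Z):
  P1: Z <- U -> S <- M <- R -> A
  P2: Z <- U -> S <- M <- D -> A
Condition 1 (no descendant of Z in the set): FAILS — F is a descendant of Z.
Condition 2 (every backdoor path blocked by {F, U}):
  P1: blocked at fork node U ∈ conditioning set.
  P2: blocked at fork node U ∈ conditioning set.
{F, U} does not satisfy the backdoor criterion.

No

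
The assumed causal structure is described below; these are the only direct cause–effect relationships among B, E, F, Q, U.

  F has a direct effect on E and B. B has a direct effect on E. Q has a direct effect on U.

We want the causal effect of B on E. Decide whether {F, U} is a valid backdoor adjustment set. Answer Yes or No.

Yes

Backdoor paths from B to E (paths whose first edge points into B):
  P1: B <- F -> E
Condition 1 (no descendant of B in the set): holds — descendants of B are {E}; none are in {F, U}.
Condition 2 (every backdoor path blocked by {F, U}):
  P1: blocked at fork node F ∈ conditioning set.
{F, U} satisfies the backdoor criterion.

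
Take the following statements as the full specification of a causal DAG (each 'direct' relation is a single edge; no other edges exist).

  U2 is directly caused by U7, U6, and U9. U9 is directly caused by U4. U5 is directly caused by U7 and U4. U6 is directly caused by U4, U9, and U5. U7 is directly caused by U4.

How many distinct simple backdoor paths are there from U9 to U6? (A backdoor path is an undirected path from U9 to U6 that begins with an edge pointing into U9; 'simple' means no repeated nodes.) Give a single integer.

A backdoor path from U9 to U6 is any simple undirected path whose first edge points into U9 (i.e. leaves U9 via a parent).
Parents of U9: {U4}.
Enumerating:
  P1: U9 <- U4 -> U7 -> U5 -> U6
  P2: U9 <- U4 -> U7 -> U2 <- U6
  P3: U9 <- U4 -> U5 <- U7 -> U2 <- U6
  P4: U9 <- U4 -> U5 -> U6
  P5: U9 <- U4 -> U6
That exhausts the simple backdoor paths. Count: 5.

5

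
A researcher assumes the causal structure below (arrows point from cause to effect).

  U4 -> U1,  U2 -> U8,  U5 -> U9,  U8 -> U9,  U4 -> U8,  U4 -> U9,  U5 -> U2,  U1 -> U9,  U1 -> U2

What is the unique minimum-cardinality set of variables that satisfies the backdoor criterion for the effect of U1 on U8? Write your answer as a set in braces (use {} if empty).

Variables eligible for adjustment (non-descendants of U1, excluding U1 and U8): {U4, U5}.
Backdoor paths from U1 to U8:
  P1: U1 <- U4 -> U8
  P2: U1 <- U4 -> U9 <- U5 -> U2 -> U8
  P3: U1 <- U4 -> U9 <- U8
The empty set is not sufficient: P1 (U1 <- U4 -> U8) has no collider blocking it and no conditioned non-collider, so it is open.
Try {U4}:
  P1: blocked at fork node U4 ∈ conditioning set.
  P2: blocked at fork node U4 ∈ conditioning set.
  P3: blocked at fork node U4 ∈ conditioning set.
{U4} contains no descendant of U1 and blocks every backdoor path.
No other singleton works — e.g. {U5} leaves P1 open — so {U4} is the unique smallest valid adjustment set.

{U4}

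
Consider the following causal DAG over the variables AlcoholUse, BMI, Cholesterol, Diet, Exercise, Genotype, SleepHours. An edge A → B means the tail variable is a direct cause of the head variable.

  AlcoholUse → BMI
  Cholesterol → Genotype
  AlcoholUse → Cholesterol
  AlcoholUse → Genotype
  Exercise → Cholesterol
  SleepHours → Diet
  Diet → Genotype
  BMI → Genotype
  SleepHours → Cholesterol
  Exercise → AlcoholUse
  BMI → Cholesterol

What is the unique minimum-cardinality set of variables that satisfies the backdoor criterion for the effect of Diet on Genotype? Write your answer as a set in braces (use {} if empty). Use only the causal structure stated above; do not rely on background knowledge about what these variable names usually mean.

{SleepHours}

Variables eligible for adjustment (non-descendants of Diet, excluding Diet and Genotype): {AlcoholUse, BMI, Cholesterol, Exercise, SleepHours}.
Backdoor paths from Diet to Genotype:
  P1: Diet <- SleepHours -> Cholesterol <- Exercise -> AlcoholUse -> BMI -> Genotype
  P2: Diet <- SleepHours -> Cholesterol <- Exercise -> AlcoholUse -> Genotype
  P3: Diet <- SleepHours -> Cholesterol <- AlcoholUse -> BMI -> Genotype
  P4: Diet <- SleepHours -> Cholesterol <- AlcoholUse -> Genotype
  P5: Diet <- SleepHours -> Cholesterol <- BMI <- AlcoholUse -> Genotype
  P6: Diet <- SleepHours -> Cholesterol <- BMI -> Genotype
  P7: Diet <- SleepHours -> Cholesterol -> Genotype
The empty set is not sufficient: P7 (Diet <- SleepHours -> Cholesterol -> Genotype) has no collider blocking it and no conditioned non-collider, so it is open.
Try {SleepHours}:
  P1: blocked at fork node SleepHours ∈ conditioning set.
  P2: blocked at fork node SleepHours ∈ conditioning set.
  P3: blocked at fork node SleepHours ∈ conditioning set.
  P4: blocked at fork node SleepHours ∈ conditioning set.
  P5: blocked at fork node SleepHours ∈ conditioning set.
  P6: blocked at fork node SleepHours ∈ conditioning set.
  P7: blocked at fork node SleepHours ∈ conditioning set.
{SleepHours} contains no descendant of Diet and blocks every backdoor path.
No other singleton works — e.g. {Exercise} leaves P7 open — so {SleepHours} is the unique smallest valid adjustment set.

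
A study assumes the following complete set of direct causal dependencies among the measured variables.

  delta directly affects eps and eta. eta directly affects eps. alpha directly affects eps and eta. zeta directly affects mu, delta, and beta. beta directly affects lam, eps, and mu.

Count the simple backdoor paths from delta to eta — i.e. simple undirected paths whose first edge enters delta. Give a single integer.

4

A backdoor path from delta to eta is any simple undirected path whose first edge points into delta (i.e. leaves delta via a parent).
Parents of delta: {zeta}.
Enumerating:
  P1: delta <- zeta -> beta -> eps <- alpha -> eta
  P2: delta <- zeta -> beta -> eps <- eta
  P3: delta <- zeta -> mu <- beta -> eps <- alpha -> eta
  P4: delta <- zeta -> mu <- beta -> eps <- eta
That exhausts the simple backdoor paths. Count: 4.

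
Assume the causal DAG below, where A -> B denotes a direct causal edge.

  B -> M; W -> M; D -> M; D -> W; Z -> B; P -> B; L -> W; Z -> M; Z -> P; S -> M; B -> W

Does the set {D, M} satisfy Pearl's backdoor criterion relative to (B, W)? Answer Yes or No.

No

Backdoor paths from B to W (paths whose first edge points into B):
  P1: B <- Z -> M <- D -> W
  P2: B <- Z -> M <- W
  P3: B <- P <- Z -> M <- D -> W
  P4: B <- P <- Z -> M <- W
Condition 1 (no descendant of B in the set): FAILS — M is a descendant of B.
Condition 2 (every backdoor path blocked by {D, M}):
  P1: blocked at fork node D ∈ conditioning set.
  P2: open — collider(s) M are conditioned on (or have a conditioned descendant) and no non-collider on the path is in the set.
  P3: blocked at fork node D ∈ conditioning set.
  P4: open — collider(s) M are conditioned on (or have a conditioned descendant) and no non-collider on the path is in the set.
{D, M} does not satisfy the backdoor criterion.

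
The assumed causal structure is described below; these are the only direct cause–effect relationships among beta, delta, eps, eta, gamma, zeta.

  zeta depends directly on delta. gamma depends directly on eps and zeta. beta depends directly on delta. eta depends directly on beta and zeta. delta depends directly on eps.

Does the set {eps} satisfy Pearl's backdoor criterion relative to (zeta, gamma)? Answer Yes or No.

Backdoor paths from zeta to gamma (paths whose first edge points into zeta):
  P1: zeta <- delta <- eps -> gamma
Condition 1 (no descendant of zeta in the set): holds — descendants of zeta are {eta, gamma}; none are in {eps}.
Condition 2 (every backdoor path blocked by {eps}):
  P1: blocked at fork node eps ∈ conditioning set.
{eps} satisfies the backdoor criterion.

Yes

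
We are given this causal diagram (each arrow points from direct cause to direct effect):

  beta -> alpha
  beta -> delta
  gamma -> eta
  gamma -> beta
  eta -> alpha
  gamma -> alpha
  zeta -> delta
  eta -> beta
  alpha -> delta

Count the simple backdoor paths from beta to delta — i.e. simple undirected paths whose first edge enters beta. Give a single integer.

A backdoor path from beta to delta is any simple undirected path whose first edge points into beta (i.e. leaves beta via a parent).
Parents of beta: {eta, gamma}.
Enumerating:
  P1: beta <- gamma -> eta -> alpha -> delta
  P2: beta <- gamma -> alpha -> delta
  P3: beta <- eta <- gamma -> alpha -> delta
  P4: beta <- eta -> alpha -> delta
That exhausts the simple backdoor paths. Count: 4.

4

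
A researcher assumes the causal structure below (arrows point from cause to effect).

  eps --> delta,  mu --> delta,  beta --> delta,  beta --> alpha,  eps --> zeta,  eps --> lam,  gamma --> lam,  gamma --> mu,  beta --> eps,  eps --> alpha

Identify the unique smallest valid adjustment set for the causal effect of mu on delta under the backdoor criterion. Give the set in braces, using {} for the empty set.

Variables eligible for adjustment (non-descendants of mu, excluding mu and delta): {alpha, beta, eps, gamma, lam, zeta}.
Backdoor paths from mu to delta:
  P1: mu <- gamma -> lam <- eps <- beta -> delta
  P2: mu <- gamma -> lam <- eps -> alpha <- beta -> delta
  P3: mu <- gamma -> lam <- eps -> delta
Each backdoor path contains an unconditioned collider, so every path is already blocked with the empty conditioning set:
  P1: blocked at collider lam (neither it nor any descendant is in the conditioning set).
  P2: blocked at collider lam (neither it nor any descendant is in the conditioning set).
  P3: blocked at collider lam (neither it nor any descendant is in the conditioning set).
The empty set is therefore the unique smallest valid set.

{}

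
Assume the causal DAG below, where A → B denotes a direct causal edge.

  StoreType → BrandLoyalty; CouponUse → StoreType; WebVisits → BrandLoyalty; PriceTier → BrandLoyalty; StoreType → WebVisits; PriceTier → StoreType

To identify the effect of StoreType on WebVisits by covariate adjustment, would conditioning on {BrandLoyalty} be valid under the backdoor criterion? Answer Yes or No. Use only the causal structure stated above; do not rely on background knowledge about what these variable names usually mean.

Backdoor paths from StoreType to WebVisits (paths whose first edge points into StoreType):
  P1: StoreType <- PriceTier -> BrandLoyalty <- WebVisits
Condition 1 (no descendant of StoreType in the set): FAILS — BrandLoyalty is a descendant of StoreType.
Condition 2 (every backdoor path blocked by {BrandLoyalty}):
  P1: open — collider(s) BrandLoyalty are conditioned on (or have a conditioned descendant) and no non-collider on the path is in the set.
{BrandLoyalty} does not satisfy the backdoor criterion.

No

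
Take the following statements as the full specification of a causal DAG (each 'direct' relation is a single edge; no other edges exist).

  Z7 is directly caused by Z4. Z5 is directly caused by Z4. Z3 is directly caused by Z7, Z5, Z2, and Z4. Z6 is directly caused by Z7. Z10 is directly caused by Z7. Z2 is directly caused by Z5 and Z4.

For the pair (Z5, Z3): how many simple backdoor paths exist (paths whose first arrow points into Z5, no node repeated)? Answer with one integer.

A backdoor path from Z5 to Z3 is any simple undirected path whose first edge points into Z5 (i.e. leaves Z5 via a parent).
Parents of Z5: {Z4}.
Enumerating:
  P1: Z5 <- Z4 -> Z7 -> Z3
  P2: Z5 <- Z4 -> Z2 -> Z3
  P3: Z5 <- Z4 -> Z3
That exhausts the simple backdoor paths. Count: 3.

3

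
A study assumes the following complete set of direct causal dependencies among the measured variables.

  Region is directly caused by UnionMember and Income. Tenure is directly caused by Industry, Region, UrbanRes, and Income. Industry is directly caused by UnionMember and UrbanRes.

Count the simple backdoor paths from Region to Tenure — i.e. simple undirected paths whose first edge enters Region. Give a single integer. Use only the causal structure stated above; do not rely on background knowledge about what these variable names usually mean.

3

A backdoor path from Region to Tenure is any simple undirected path whose first edge points into Region (i.e. leaves Region via a parent).
Parents of Region: {Income, UnionMember}.
Enumerating:
  P1: Region <- Income -> Tenure
  P2: Region <- UnionMember -> Industry <- UrbanRes -> Tenure
  P3: Region <- UnionMember -> Industry -> Tenure
That exhausts the simple backdoor paths. Count: 3.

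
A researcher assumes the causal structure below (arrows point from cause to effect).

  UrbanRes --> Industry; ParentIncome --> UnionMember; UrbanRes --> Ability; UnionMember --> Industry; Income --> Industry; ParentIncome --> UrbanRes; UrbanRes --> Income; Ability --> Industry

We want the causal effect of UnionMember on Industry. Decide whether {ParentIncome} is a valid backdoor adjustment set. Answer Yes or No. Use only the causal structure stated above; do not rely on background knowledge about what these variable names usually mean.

Yes

Backdoor paths from UnionMember to Industry (paths whose first edge points into UnionMember):
  P1: UnionMember <- ParentIncome -> UrbanRes -> Income -> Industry
  P2: UnionMember <- ParentIncome -> UrbanRes -> Ability -> Industry
  P3: UnionMember <- ParentIncome -> UrbanRes -> Industry
Condition 1 (no descendant of UnionMember in the set): holds — descendants of UnionMember are {Industry}; none are in {ParentIncome}.
Condition 2 (every backdoor path blocked by {ParentIncome}):
  P1: blocked at fork node ParentIncome ∈ conditioning set.
  P2: blocked at fork node ParentIncome ∈ conditioning set.
  P3: blocked at fork node ParentIncome ∈ conditioning set.
{ParentIncome} satisfies the backdoor criterion.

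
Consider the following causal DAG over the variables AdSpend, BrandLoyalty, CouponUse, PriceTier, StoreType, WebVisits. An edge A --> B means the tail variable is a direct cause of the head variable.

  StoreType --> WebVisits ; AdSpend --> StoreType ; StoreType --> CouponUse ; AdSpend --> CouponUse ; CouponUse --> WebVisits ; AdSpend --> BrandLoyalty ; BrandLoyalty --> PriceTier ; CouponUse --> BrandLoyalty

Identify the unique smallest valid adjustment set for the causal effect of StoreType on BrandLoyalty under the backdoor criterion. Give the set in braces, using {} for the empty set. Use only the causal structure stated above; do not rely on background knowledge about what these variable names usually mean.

{AdSpend}

Variables eligible for adjustment (non-descendants of StoreType, excluding StoreType and BrandLoyalty): {AdSpend}.
Backdoor paths from StoreType to BrandLoyalty:
  P1: StoreType <- AdSpend -> CouponUse -> BrandLoyalty
  P2: StoreType <- AdSpend -> BrandLoyalty
The empty set is not sufficient: P1 (StoreType <- AdSpend -> CouponUse -> BrandLoyalty) has no collider blocking it and no conditioned non-collider, so it is open.
Try {AdSpend}:
  P1: blocked at fork node AdSpend ∈ conditioning set.
  P2: blocked at fork node AdSpend ∈ conditioning set.
{AdSpend} contains no descendant of StoreType and blocks every backdoor path.
{AdSpend} is the unique smallest valid adjustment set.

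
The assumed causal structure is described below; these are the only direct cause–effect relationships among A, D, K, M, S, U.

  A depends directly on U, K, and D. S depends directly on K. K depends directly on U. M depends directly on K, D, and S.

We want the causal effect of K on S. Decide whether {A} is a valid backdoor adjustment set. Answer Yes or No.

Backdoor paths from K to S (paths whose first edge points into K):
  P1: K <- U -> A <- D -> M <- S
Condition 1 (no descendant of K in the set): FAILS — A is a descendant of K.
Condition 2 (every backdoor path blocked by {A}):
  P1: blocked at collider M (neither it nor any descendant is in the conditioning set).
{A} does not satisfy the backdoor criterion.

No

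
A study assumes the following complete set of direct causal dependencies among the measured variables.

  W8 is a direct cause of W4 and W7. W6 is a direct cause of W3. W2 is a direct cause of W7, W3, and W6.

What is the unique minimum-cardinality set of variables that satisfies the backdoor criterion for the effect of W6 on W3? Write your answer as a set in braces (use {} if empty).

{W2}

Variables eligible for adjustment (non-descendants of W6, excluding W6 and W3): {W2, W4, W7, W8}.
Backdoor paths from W6 to W3:
  P1: W6 <- W2 -> W3
The empty set is not sufficient: P1 (W6 <- W2 -> W3) has no collider blocking it and no conditioned non-collider, so it is open.
Try {W2}:
  P1: blocked at fork node W2 ∈ conditioning set.
{W2} contains no descendant of W6 and blocks every backdoor path.
No other singleton works — e.g. {W8} leaves P1 open — so {W2} is the unique smallest valid adjustment set.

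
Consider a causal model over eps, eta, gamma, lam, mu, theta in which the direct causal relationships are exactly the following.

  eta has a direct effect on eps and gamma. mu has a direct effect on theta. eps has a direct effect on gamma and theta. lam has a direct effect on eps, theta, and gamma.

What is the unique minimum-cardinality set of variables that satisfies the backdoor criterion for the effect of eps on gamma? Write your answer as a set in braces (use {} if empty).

{eta, lam}

Variables eligible for adjustment (non-descendants of eps, excluding eps and gamma): {eta, lam, mu}.
Backdoor paths from eps to gamma:
  P1: eps <- eta -> gamma
  P2: eps <- lam -> gamma
The empty set is not sufficient: P1 (eps <- eta -> gamma) has no collider blocking it and no conditioned non-collider, so it is open.
Try {eta, lam}:
  P1: blocked at fork node eta ∈ conditioning set.
  P2: blocked at fork node lam ∈ conditioning set.
{eta, lam} contains no descendant of eps and blocks every backdoor path.
Every element of {eta, lam} is needed (dropping eta leaves P1 open; dropping lam leaves P2 open), so no proper subset is valid.
Among all size-2 subsets of the eligible variables, only {eta, lam} blocks every backdoor path, so it is the unique smallest valid adjustment set.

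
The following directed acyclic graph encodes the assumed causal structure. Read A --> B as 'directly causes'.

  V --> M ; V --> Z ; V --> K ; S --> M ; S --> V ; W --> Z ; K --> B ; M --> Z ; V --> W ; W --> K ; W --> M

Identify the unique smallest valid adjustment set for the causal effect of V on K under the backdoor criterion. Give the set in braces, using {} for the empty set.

{}

Variables eligible for adjustment (non-descendants of V, excluding V and K): {S}.
Backdoor paths from V to K:
  P1: V <- S -> M <- W -> K
  P2: V <- S -> M -> Z <- W -> K
Each backdoor path contains an unconditioned collider, so every path is already blocked with the empty conditioning set:
  P1: blocked at collider M (neither it nor any descendant is in the conditioning set).
  P2: blocked at collider Z (neither it nor any descendant is in the conditioning set).
The empty set is therefore the unique smallest valid set.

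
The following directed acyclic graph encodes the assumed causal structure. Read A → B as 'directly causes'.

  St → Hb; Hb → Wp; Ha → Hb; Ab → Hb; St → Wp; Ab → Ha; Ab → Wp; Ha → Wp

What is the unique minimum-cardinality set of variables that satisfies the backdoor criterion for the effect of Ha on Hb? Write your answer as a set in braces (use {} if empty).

{Ab}

Variables eligible for adjustment (non-descendants of Ha, excluding Ha and Hb): {Ab, St}.
Backdoor paths from Ha to Hb:
  P1: Ha <- Ab -> Hb
  P2: Ha <- Ab -> Wp <- St -> Hb
  P3: Ha <- Ab -> Wp <- Hb
The empty set is not sufficient: P1 (Ha <- Ab -> Hb) has no collider blocking it and no conditioned non-collider, so it is open.
Try {Ab}:
  P1: blocked at fork node Ab ∈ conditioning set.
  P2: blocked at fork node Ab ∈ conditioning set.
  P3: blocked at fork node Ab ∈ conditioning set.
{Ab} contains no descendant of Ha and blocks every backdoor path.
No other singleton works — e.g. {St} leaves P1 open — so {Ab} is the unique smallest valid adjustment set.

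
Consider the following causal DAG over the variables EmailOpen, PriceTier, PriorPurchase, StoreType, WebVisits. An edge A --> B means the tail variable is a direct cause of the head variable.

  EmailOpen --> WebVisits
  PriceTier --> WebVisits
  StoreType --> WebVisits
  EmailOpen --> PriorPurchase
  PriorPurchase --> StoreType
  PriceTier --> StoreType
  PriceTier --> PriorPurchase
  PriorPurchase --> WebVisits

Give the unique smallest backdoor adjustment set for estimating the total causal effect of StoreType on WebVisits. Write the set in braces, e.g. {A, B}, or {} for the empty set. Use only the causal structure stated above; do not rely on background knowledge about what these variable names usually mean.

{PriceTier, PriorPurchase}

Variables eligible for adjustment (non-descendants of StoreType, excluding StoreType and WebVisits): {EmailOpen, PriceTier, PriorPurchase}.
Backdoor paths from StoreType to WebVisits:
  P1: StoreType <- PriceTier -> PriorPurchase <- EmailOpen -> WebVisits
  P2: StoreType <- PriceTier -> PriorPurchase -> WebVisits
  P3: StoreType <- PriceTier -> WebVisits
  P4: StoreType <- PriorPurchase <- PriceTier -> WebVisits
  P5: StoreType <- PriorPurchase <- EmailOpen -> WebVisits
  P6: StoreType <- PriorPurchase -> WebVisits
The empty set is not sufficient: P2 (StoreType <- PriceTier -> PriorPurchase -> WebVisits) has no collider blocking it and no conditioned non-collider, so it is open.
Try {PriceTier, PriorPurchase}:
  P1: blocked at fork node PriceTier ∈ conditioning set.
  P2: blocked at fork node PriceTier ∈ conditioning set.
  P3: blocked at fork node PriceTier ∈ conditioning set.
  P4: blocked at chain node PriorPurchase ∈ conditioning set.
  P5: blocked at chain node PriorPurchase ∈ conditioning set.
  P6: blocked at fork node PriorPurchase ∈ conditioning set.
{PriceTier, PriorPurchase} contains no descendant of StoreType and blocks every backdoor path.
Every element of {PriceTier, PriorPurchase} is needed (dropping PriceTier leaves P1 open; dropping PriorPurchase leaves P5 open), so no proper subset is valid.
Among all size-2 subsets of the eligible variables, only {PriceTier, PriorPurchase} blocks every backdoor path, so it is the unique smallest valid adjustment set.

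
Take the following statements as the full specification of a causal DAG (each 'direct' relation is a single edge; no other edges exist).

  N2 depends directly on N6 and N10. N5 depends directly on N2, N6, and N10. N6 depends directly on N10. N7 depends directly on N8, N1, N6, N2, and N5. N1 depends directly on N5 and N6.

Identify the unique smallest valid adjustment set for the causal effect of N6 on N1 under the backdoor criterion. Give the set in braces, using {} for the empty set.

Variables eligible for adjustment (non-descendants of N6, excluding N6 and N1): {N10, N8}.
Backdoor paths from N6 to N1:
  P1: N6 <- N10 -> N2 -> N5 -> N1
  P2: N6 <- N10 -> N2 -> N5 -> N7 <- N1
  P3: N6 <- N10 -> N2 -> N7 <- N5 -> N1
  P4: N6 <- N10 -> N2 -> N7 <- N1
  P5: N6 <- N10 -> N5 <- N2 -> N7 <- N1
  P6: N6 <- N10 -> N5 -> N1
  P7: N6 <- N10 -> N5 -> N7 <- N1
The empty set is not sufficient: P1 (N6 <- N10 -> N2 -> N5 -> N1) has no collider blocking it and no conditioned non-collider, so it is open.
Try {N10}:
  P1: blocked at fork node N10 ∈ conditioning set.
  P2: blocked at fork node N10 ∈ conditioning set.
  P3: blocked at fork node N10 ∈ conditioning set.
  P4: blocked at fork node N10 ∈ conditioning set.
  P5: blocked at fork node N10 ∈ conditioning set.
  P6: blocked at fork node N10 ∈ conditioning set.
  P7: blocked at fork node N10 ∈ conditioning set.
{N10} contains no descendant of N6 and blocks every backdoor path.
No other singleton works — e.g. {N8} leaves P1 open — so {N10} is the unique smallest valid adjustment set.

{N10}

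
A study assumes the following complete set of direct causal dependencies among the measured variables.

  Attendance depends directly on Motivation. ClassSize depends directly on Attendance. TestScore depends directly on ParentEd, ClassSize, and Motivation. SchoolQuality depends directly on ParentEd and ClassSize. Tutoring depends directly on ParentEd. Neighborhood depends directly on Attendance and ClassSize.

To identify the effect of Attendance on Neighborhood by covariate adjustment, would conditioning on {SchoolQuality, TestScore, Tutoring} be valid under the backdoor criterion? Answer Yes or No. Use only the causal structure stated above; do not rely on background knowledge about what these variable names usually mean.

No

Backdoor paths from Attendance to Neighborhood (paths whose first edge points into Attendance):
  P1: Attendance <- Motivation -> TestScore <- ParentEd -> SchoolQuality <- ClassSize -> Neighborhood
  P2: Attendance <- Motivation -> TestScore <- ClassSize -> Neighborhood
Condition 1 (no descendant of Attendance in the set): FAILS — SchoolQuality and TestScore are descendants of Attendance.
Condition 2 (every backdoor path blocked by {SchoolQuality, TestScore, Tutoring}):
  P1: open — collider(s) TestScore, SchoolQuality are conditioned on (or have a conditioned descendant) and no non-collider on the path is in the set.
  P2: open — collider(s) TestScore are conditioned on (or have a conditioned descendant) and no non-collider on the path is in the set.
{SchoolQuality, TestScore, Tutoring} does not satisfy the backdoor criterion.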